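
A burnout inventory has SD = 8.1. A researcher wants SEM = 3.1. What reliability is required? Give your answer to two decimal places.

0.85

r = 1 − (SEM / SD)² = 1 − (3.100 / 8.1)² ≈ 1 − 0.146 ≈ 0.854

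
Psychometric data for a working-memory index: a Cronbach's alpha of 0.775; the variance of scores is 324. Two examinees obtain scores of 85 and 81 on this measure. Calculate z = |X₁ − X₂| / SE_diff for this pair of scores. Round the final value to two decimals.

SD = √324 = 18.00000
SEM = 18.00000 × √(1 − 0.77500) = 18.00000 × √0.22500 ≃ 18.00000 × 0.47434 ≃ 8.53815
SE_diff = √2 × SEM ≃ 12.07477
z = |85 − 81| / 12.07477 = 4 / 12.07477 ≃ 0.33127

0.33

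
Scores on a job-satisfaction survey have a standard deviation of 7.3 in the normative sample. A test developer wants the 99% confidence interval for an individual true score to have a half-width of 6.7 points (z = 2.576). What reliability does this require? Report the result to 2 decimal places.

SEM needed = half-width / z = 6.7/2.576 ≃ 2.6009
r = 1 − (SEM / SD)² = 1 − (2.6009 / 7.3)² ≃ 1 − 0.1269 ≃ 0.8731

0.87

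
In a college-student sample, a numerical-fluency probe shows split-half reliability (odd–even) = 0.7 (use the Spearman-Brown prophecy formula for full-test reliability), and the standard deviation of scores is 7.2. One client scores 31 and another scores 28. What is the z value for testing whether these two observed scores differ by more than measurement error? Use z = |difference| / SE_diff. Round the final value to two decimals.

Full-length reliability (Spearman-Brown) = 2(0.7)/(1+0.7) ≈ 0.824
SEM = 7.200×√(1 − 0.824) ≈ 3.025
SE_diff = SEM × √2 ≈ 3.025 × 1.414 ≈ 4.277
z = |31 − 28| / 4.277 = 3 / 4.277 ≈ 0.701

0.70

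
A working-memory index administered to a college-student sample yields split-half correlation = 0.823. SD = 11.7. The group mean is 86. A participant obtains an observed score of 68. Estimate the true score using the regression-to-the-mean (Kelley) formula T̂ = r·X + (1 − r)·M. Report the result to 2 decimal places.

69.75

Spearman-Brown: r = 2(0.823) / (1 + 0.823) = 1.646 / 1.823 ≈ 0.903
Estimated true score = 0.903×68 + (1 − 0.903)×86 ≈ 69.748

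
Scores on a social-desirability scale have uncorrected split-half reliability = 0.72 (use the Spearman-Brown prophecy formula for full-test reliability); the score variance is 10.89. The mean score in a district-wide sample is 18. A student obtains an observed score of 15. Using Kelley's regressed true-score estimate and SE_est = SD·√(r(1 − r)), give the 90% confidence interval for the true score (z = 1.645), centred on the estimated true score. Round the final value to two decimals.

SD = √10.89 = 3.3000
Full-length reliability (Spearman-Brown) = 2(0.72)/(1+0.72) ≈ 0.8372
T̂ = r·X + (1 − r)·M = 0.8372×15 + 0.1628×18 ≈ 12.5581 + 2.9302 ≈ 15.4884
SE_est = 3.3000·√[r(1 − r)] ≈ 1.2183
90% CI: 15.4884 ± 2.0041 ≈ (13.4843, 17.4924)

[13.48, 17.49]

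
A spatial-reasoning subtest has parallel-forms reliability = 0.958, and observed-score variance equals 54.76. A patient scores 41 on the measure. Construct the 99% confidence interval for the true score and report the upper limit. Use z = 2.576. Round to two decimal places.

σ = 54.76^(1/2) = 7.400
SEM = 7.400 * √(1 − 0.958) = 7.400 * √0.042 ≃ 7.400 * 0.205 ≃ 1.517
2.576 * SEM ≃ 3.907
Upper bound: 41 + 3.907 = 44.907

44.91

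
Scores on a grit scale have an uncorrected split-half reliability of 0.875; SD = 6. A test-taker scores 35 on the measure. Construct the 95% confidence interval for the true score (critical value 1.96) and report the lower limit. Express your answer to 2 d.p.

31.96

Full-length reliability (Spearman-Brown) = 2(0.875)/(1+0.875) ≃ 0.9333
The standard error of measurement is 6.0000*√(1 − 0.9333) ≃ 6.0000*0.2582 ≃ 1.5492.
1.96 * SEM ≃ 3.0364
Lower limit = 35 − 3.0364 ≃ 31.9636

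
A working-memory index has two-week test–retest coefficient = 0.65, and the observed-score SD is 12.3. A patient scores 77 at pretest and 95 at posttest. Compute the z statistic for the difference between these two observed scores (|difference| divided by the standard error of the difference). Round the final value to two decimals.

1.75

The standard error of measurement is 12.300·√(1 − 0.650) ≃ 12.300·0.592 ≃ 7.277.
Standard error of the difference = 7.277·√2 ≃ 10.291
z = |77 − 95| / 10.291 = 18 / 10.291 ≃ 1.749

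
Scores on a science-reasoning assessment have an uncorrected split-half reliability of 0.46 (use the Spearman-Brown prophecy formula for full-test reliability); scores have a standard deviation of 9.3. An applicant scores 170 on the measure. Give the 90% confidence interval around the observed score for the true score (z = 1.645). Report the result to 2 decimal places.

Spearman-Brown: r = 2(0.46) / (1 + 0.46) = 0.920 / 1.460 ≃ 0.630
SEM = 9.300*√(1 − 0.630) ≃ 5.656
1.645 * SEM ≃ 9.304
CI = 170 ± 9.304 → [160.696, 179.304]

[160.70, 179.30]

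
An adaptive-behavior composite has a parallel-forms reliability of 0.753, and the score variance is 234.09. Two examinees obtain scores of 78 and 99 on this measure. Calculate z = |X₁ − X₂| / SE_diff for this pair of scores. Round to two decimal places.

1.95

σ = 234.09^(1/2) = 15.30000
SEM = 15.30000·√(1 − 0.75300) ≈ 7.60396
SE_diff = SEM · √2 ≈ 7.60396 · 1.41421 ≈ 10.75363
z = |78 − 99| / 10.75363 = 21 / 10.75363 ≈ 1.95283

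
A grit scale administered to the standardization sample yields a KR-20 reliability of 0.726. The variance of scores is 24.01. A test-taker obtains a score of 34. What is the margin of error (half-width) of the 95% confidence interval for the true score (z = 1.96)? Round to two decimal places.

SD = √24.01 = 4.9000
SEM = 4.9000*√(1 − 0.7260) ≈ 2.5649
Half-width = 1.96*2.5649 ≈ 5.0272

5.03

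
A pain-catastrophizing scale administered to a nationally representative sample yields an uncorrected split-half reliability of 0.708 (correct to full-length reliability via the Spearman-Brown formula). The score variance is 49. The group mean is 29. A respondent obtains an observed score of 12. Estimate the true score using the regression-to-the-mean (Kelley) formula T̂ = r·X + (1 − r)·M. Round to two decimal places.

Spearman-Brown: r = 2(0.708) / (1 + 0.708) = 1.4160 / 1.7080 ≈ 0.8290
T̂ = 0.8290(12) + 0.1710(29) ≈ 14.9063

14.91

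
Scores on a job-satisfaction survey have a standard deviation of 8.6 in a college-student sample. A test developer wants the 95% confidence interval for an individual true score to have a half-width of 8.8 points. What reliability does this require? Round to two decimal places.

0.73

Required SEM = 8.8 / 1.96 ≈ 4.4898
r = 1 − (SEM / SD)² = 1 − (4.4898 / 8.6)² ≈ 1 − 0.2726 ≈ 0.7274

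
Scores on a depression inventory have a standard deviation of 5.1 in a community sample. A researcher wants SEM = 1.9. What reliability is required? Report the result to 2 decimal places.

0.86

r = 1 − (SEM / SD)² = 1 − (1.900 / 5.1)² ≃ 1 − 0.139 ≃ 0.861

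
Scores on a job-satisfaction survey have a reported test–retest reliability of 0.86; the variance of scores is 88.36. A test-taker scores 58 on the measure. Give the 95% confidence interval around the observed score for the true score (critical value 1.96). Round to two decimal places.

SD = √88.36 = 9.4000
SEM = 9.4000×√(1 − 0.8600) ≈ 3.5172
Margin = 1.96 × 3.5172 ≈ 6.8936
Interval: (51.1064, 64.8936)

[51.11, 64.89]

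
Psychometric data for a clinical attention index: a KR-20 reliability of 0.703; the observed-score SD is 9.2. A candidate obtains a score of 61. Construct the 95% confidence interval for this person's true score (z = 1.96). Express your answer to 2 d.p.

[51.17, 70.83]

SEM = 9.2000*√(1 − 0.7030) ≈ 5.0138
Half-width = 1.96*5.0138 ≈ 9.8270
CI = 61 ± 9.8270 → [51.1730, 70.8270]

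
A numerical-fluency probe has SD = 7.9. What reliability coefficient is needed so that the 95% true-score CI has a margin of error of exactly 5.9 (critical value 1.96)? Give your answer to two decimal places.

0.85

SEM needed = half-width / z = 5.9/1.96 ≈ 3.0102
r = 1 − (SEM / SD)² = 1 − (3.0102 / 7.9)² ≈ 1 − 0.1452 ≈ 0.8548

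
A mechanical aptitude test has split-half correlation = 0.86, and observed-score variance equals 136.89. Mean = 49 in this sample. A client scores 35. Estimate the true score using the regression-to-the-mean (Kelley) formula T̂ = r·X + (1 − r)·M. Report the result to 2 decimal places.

r_full = 2·0.86 / (1 + 0.86) ≃ 0.9247
T̂ = r·X + (1 − r)·M = 0.9247×35 + 0.0753×49 ≃ 32.3656 + 3.6882 ≃ 36.0538

36.05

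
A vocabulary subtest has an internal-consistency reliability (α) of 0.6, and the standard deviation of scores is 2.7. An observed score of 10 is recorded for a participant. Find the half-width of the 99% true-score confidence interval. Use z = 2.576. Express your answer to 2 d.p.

4.40

The standard error of measurement is 2.700·√(1 − 0.600) ≈ 2.700·0.632 ≈ 1.708.
Half-width = 2.576·1.708 ≈ 4.399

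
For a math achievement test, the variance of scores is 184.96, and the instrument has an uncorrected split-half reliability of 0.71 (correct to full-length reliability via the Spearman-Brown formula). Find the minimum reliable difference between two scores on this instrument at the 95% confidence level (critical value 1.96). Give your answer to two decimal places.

SD = √184.96 = 13.6000
Full-length reliability (Spearman-Brown) = 2(0.71)/(1+0.71) ≈ 0.8304
SEM = 13.6000*√(1 − 0.8304) ≈ 5.6007
SE_diff = SEM * √2 ≈ 5.6007 * 1.4142 ≈ 7.9205
Minimum reliable difference = 1.96 * SE_diff ≈ 1.96 * 7.9205 ≈ 15.5243

15.52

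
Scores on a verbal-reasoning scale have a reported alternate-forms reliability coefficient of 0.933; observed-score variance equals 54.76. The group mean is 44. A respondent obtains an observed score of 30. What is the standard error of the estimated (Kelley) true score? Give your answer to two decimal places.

1.85

SD = √54.76 ≃ 7.4000
SE_est = SD * √(r(1 − r)) = 7.4000 * √0.0625 ≃ 7.4000 * 0.2500 ≃ 1.8502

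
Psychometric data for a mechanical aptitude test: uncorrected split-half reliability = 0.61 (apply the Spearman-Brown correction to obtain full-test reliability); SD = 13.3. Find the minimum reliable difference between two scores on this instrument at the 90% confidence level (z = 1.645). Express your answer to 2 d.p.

15.23

r_full = 2·0.61 / (1 + 0.61) ≈ 0.7578
SEM = 13.3000*√(1 − 0.7578) ≈ 6.5459
SE_diff = √2 * SEM ≈ 9.2573
Smallest detectable difference = 1.645*9.2573 ≈ 15.2283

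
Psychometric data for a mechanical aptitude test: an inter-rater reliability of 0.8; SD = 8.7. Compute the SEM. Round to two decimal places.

3.89

SEM = 8.70000×√(1 − 0.80000) ≃ 3.89076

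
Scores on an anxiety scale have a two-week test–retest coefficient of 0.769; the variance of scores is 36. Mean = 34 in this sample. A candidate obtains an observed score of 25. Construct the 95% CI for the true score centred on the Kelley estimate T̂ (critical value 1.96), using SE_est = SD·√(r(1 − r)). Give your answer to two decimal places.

[22.12, 32.04]

SD = √36 = 6.0000
T̂ = r·X + (1 − r)·M = 0.7690×25 + 0.2310×34 = 19.2250 + 7.8540 ≈ 27.0790
SE_est = SD × √(r(1 − r)) = 6.0000 × √0.1776 ≈ 6.0000 × 0.4215 ≈ 2.5288
95% CI: 27.0790 ± 4.9565 ≈ (22.1225, 32.0355)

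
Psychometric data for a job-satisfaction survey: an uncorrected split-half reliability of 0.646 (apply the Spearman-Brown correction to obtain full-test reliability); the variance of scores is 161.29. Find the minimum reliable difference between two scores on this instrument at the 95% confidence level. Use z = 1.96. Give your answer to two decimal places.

16.33

SD = √161.29 ≈ 12.70000
Full-length reliability (Spearman-Brown) = 2(0.646)/(1+0.646) ≈ 0.78493
SEM = 12.70000×√(1 − 0.78493) ≈ 5.88966
Standard error of the difference = 5.88966·√2 ≈ 8.32924
Minimum reliable difference = 1.96 × SE_diff ≈ 1.96 × 8.32924 ≈ 16.32531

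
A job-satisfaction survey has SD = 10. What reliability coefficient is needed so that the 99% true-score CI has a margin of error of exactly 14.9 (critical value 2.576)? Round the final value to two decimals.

0.67

SEM needed = half-width / z = 14.9/2.576 ≈ 5.784
r = 1 − (SEM / SD)² = 1 − (5.784 / 10)² ≈ 1 − 0.335 ≈ 0.665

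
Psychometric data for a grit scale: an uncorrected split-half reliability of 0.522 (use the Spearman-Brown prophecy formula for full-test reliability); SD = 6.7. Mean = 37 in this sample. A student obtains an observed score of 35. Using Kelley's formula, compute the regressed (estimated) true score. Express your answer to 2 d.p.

35.63

Spearman-Brown: r = 2(0.522) / (1 + 0.522) = 1.0440 / 1.5220 ≈ 0.6859
T̂ = r·X + (1 − r)·M = 0.6859×35 + 0.3141×37 ≈ 24.0079 + 11.6202 ≈ 35.6281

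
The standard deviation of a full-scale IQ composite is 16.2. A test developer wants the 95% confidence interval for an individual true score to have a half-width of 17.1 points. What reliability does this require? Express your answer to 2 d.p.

Required SEM = 17.1 / 1.96 ≈ 8.724
r = 1 − (8.724/16.2)² ≈ 1 − 0.290 ≈ 0.710

0.71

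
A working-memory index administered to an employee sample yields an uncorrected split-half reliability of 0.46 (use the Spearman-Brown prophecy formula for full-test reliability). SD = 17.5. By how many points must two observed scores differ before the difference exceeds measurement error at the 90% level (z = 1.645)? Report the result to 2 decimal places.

Full-length reliability (Spearman-Brown) = 2(0.46)/(1+0.46) ≈ 0.630
SEM = 17.500 * √(1 − 0.630) = 17.500 * √0.370 ≈ 17.500 * 0.608 ≈ 10.643
Standard error of the difference = 10.643·√2 ≈ 15.051
Smallest detectable difference = 1.645*15.051 ≈ 24.759

24.76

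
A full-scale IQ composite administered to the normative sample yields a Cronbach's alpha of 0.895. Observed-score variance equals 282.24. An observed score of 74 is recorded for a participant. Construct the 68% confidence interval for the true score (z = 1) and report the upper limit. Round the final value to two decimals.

SD = √282.24 ≈ 16.80000
SEM = 16.80000 · √(1 − 0.89500) = 16.80000 · √0.10500 ≈ 16.80000 · 0.32404 ≈ 5.44382
1 · SEM ≈ 5.44382
Upper limit = 74 + 5.44382 ≈ 79.44382

79.44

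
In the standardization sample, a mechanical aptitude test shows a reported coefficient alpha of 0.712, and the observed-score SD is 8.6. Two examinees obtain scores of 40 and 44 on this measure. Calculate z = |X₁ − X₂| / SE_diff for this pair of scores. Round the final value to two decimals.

SEM = 8.600 * √(1 − 0.712) = 8.600 * √0.288 ≃ 8.600 * 0.537 ≃ 4.615
Standard error of the difference = 4.615·√2 ≃ 6.527
z = 4 / 6.527 ≃ 0.613

0.61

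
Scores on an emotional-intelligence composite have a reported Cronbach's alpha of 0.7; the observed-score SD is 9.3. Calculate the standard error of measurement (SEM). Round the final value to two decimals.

SEM = 9.3000×√(1 − 0.7000) ≃ 5.0938

5.09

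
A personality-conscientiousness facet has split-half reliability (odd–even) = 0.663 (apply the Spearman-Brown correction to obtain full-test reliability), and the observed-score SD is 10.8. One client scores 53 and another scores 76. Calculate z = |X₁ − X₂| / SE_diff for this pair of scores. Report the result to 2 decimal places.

3.35

r_full = 2·0.663 / (1 + 0.663) ≈ 0.7974
SEM = 10.8000·√(1 − 0.7974) ≈ 4.8617
SE_diff = SEM · √2 ≈ 4.8617 · 1.4142 ≈ 6.8756
z = 23 / 6.8756 ≈ 3.3452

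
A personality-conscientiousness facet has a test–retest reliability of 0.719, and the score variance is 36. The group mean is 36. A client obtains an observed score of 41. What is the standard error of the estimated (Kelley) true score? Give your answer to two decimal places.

2.70

SD = √36 ≈ 6.0000
SE_est = 6.0000·√(0.7190·0.2810) ≈ 2.6969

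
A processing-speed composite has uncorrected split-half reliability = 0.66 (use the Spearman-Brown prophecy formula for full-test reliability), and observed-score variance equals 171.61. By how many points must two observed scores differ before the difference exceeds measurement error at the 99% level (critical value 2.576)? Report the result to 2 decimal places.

SD = √171.61 ≈ 13.1000
Spearman-Brown: r = 2(0.66) / (1 + 0.66) = 1.3200 / 1.6600 ≈ 0.7952
SEM = 13.1000 * √(1 − 0.7952) = 13.1000 * √0.2048 ≈ 13.1000 * 0.4526 ≈ 5.9287
SE_diff = SEM * √2 ≈ 5.9287 * 1.4142 ≈ 8.3844
Smallest detectable difference = 2.576*8.3844 ≈ 21.5982

21.60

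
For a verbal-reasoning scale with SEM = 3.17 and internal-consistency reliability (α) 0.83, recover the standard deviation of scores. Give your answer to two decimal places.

SD = SEM / √(1 − r) = 3.17 / √0.170 ≈ 3.17 / 0.412 ≈ 7.688

7.69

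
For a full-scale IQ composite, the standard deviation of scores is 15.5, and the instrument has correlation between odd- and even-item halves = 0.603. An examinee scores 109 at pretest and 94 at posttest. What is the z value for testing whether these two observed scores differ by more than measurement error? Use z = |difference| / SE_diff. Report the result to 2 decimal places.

Full-length reliability (Spearman-Brown) = 2(0.603)/(1+0.603) ≃ 0.752
The standard error of measurement is 15.500*√(1 − 0.752) ≃ 15.500*0.498 ≃ 7.714.
SE_diff = SEM * √2 ≃ 7.714 * 1.414 ≃ 10.909
z = 15 / 10.909 ≃ 1.375

1.38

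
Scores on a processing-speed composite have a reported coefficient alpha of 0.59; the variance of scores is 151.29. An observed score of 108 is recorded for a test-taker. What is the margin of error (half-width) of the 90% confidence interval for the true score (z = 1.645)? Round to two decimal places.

SD = √151.29 ≃ 12.3000
SEM = 12.3000 × √(1 − 0.5900) = 12.3000 × √0.4100 ≃ 12.3000 × 0.6403 ≃ 7.8758
Half-width = 1.645×7.8758 ≃ 12.9558

12.96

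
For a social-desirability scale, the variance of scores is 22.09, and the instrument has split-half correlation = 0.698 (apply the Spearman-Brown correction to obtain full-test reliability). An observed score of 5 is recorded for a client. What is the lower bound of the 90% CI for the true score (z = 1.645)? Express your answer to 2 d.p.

1.74

SD = √22.09 = 4.7000
r_full = 2·0.698 / (1 + 0.698) ≈ 0.8221
SEM = 4.7000×√(1 − 0.8221) ≈ 1.9821
1.645 × SEM ≈ 3.2606
Lower bound: 5 − 3.2606 = 1.7394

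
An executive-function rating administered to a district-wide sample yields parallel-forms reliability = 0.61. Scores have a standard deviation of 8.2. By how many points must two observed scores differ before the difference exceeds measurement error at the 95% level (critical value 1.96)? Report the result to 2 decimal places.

The standard error of measurement is 8.2000*√(1 − 0.6100) ≈ 8.2000*0.6245 ≈ 5.1209.
Standard error of the difference = 5.1209·√2 ≈ 7.2420
Smallest detectable difference = 1.96*7.2420 ≈ 14.1944

14.19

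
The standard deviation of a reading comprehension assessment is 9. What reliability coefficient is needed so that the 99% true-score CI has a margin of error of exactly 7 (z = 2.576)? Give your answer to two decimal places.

SEM needed = half-width / z = 7/2.576 ≈ 2.717
r = 1 − (2.717/9)² ≈ 1 − 0.091 ≈ 0.909

0.91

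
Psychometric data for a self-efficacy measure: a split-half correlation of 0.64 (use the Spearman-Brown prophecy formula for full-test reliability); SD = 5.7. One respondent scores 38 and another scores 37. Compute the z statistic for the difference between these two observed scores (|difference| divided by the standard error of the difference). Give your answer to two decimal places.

0.26

Spearman-Brown: r = 2(0.64) / (1 + 0.64) = 1.28000 / 1.64000 ≃ 0.78049
SEM = 5.70000 * √(1 − 0.78049) = 5.70000 * √0.21951 ≃ 5.70000 * 0.46852 ≃ 2.67057
SE_diff = SEM * √2 ≃ 2.67057 * 1.41421 ≃ 3.77676
z = 1 / 3.77676 ≃ 0.26478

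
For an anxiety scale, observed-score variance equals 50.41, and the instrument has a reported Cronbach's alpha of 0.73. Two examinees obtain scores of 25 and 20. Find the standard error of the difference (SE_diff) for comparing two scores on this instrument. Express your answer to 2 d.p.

SD = √50.41 = 7.1000
SEM = 7.1000 · √(1 − 0.7300) = 7.1000 · √0.2700 ≈ 7.1000 · 0.5196 ≈ 3.6893
Standard error of the difference = 3.6893·√2 ≈ 5.2174

5.22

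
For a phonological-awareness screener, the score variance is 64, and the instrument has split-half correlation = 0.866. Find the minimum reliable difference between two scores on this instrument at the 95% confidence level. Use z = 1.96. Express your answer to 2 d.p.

SD = √64 ≈ 8.0000
Full-length reliability (Spearman-Brown) = 2(0.866)/(1+0.866) ≈ 0.9282
SEM = 8.0000 × √(1 − 0.9282) = 8.0000 × √0.0718 ≈ 8.0000 × 0.2680 ≈ 2.1438
Standard error of the difference = 2.1438·√2 ≈ 3.0318
Smallest detectable difference = 1.96×3.0318 ≈ 5.9423

5.94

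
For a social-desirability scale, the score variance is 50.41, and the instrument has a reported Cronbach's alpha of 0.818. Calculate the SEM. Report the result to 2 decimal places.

SD = √50.41 ≈ 7.10000
SEM = 7.10000*√(1 − 0.81800) ≈ 3.02896

3.03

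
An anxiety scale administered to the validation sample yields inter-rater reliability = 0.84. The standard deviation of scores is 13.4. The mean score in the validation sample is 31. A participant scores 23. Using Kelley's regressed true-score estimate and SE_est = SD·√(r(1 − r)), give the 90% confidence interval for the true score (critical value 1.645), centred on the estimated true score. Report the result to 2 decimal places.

[16.20, 32.36]

T̂ = 0.840(23) + 0.160(31) ≈ 24.280
SE_est = SD × √(r(1 − r)) = 13.400 × √0.134 ≈ 13.400 × 0.367 ≈ 4.913
CI = 24.280 ± 1.645 × 4.913 → [16.199, 32.361]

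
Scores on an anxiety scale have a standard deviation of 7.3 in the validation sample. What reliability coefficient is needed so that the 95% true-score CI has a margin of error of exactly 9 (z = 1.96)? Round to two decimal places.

0.60

Required SEM = 9 / 1.96 ≈ 4.59184
Required reliability = 1 − (SEM/SD)² = 1 − 0.39566 ≈ 0.60434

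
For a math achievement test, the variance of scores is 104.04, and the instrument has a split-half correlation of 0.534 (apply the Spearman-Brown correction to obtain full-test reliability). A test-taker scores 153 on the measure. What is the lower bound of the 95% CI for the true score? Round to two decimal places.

141.98

SD = √104.04 = 10.200
Spearman-Brown: r = 2(0.534) / (1 + 0.534) = 1.068 / 1.534 ≈ 0.696
SEM = 10.200·√(1 − 0.696) ≈ 5.622
Half-width = 1.96·5.622 ≈ 11.019
Lower limit = 153 − 11.019 ≈ 141.981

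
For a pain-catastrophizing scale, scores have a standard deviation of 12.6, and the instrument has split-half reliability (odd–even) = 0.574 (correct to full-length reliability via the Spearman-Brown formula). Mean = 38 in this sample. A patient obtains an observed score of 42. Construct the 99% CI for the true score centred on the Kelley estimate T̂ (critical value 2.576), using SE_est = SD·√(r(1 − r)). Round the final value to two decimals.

r_full = 2·0.574 / (1 + 0.574) ≃ 0.729
T̂ = 0.729(42) + 0.271(38) ≃ 40.917
SE_est = SD * √(r(1 − r)) = 12.600 * √0.197 ≃ 12.600 * 0.444 ≃ 5.598
99% CI: 40.917 ± 14.421 ≃ (26.497, 55.338)

[26.50, 55.34]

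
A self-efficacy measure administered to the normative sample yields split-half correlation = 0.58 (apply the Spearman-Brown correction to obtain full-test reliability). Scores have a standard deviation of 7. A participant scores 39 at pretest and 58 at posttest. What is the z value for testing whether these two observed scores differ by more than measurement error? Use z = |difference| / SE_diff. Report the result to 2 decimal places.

r_full = 2·0.58 / (1 + 0.58) ≈ 0.734
SEM = 7.000*√(1 − 0.734) ≈ 3.609
SE_diff = √2 * SEM ≈ 5.104
z = 19 / 5.104 ≈ 3.723

3.72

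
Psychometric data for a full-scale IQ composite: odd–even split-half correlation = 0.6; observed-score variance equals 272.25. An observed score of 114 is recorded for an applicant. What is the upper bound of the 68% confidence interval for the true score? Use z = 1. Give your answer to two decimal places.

SD = √272.25 ≈ 16.50000
Full-length reliability (Spearman-Brown) = 2(0.6)/(1+0.6) ≈ 0.75000
SEM = 16.50000*√(1 − 0.75000) ≈ 8.25000
1 * SEM ≈ 8.25000
Upper limit = 114 + 8.25000 ≈ 122.25000

122.25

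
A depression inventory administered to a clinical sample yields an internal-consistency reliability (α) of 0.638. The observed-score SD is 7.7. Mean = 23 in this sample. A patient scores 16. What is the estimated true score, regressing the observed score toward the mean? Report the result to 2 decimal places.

T̂ = 0.6380(16) + 0.3620(23) ≈ 18.5340

18.53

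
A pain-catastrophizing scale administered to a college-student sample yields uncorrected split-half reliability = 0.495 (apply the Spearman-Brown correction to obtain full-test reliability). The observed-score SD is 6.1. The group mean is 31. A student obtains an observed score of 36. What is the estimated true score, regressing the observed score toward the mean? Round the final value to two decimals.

34.31

r_full = 2·0.495 / (1 + 0.495) ≈ 0.662
Estimated true score = 0.662*36 + (1 − 0.662)*31 ≈ 34.311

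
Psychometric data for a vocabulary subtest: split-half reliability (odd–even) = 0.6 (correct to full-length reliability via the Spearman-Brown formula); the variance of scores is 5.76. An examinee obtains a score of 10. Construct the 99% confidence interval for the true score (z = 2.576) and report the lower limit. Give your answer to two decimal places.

SD = √5.76 ≈ 2.4000
Full-length reliability (Spearman-Brown) = 2(0.6)/(1+0.6) ≈ 0.7500
SEM = 2.4000 × √(1 − 0.7500) = 2.4000 × √0.2500 ≈ 2.4000 × 0.5000 ≈ 1.2000
Half-width = 2.576×1.2000 ≈ 3.0912
Lower limit = 10 − 3.0912 ≈ 6.9088

6.91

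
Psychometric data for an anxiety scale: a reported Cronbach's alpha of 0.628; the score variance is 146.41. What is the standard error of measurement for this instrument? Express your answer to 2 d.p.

σ = 146.41^(1/2) = 12.100
SEM = 12.100 * √(1 − 0.628) = 12.100 * √0.372 ≃ 12.100 * 0.610 ≃ 7.380

7.38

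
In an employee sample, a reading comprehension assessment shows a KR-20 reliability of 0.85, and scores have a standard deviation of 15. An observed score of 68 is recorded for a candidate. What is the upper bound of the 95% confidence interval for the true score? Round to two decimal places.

79.39

The standard error of measurement is 15.00000·√(1 − 0.85000) ≈ 15.00000·0.38730 ≈ 5.80948.
Margin = 1.96 · 5.80948 ≈ 11.38657
Upper bound: 68 + 11.38657 = 79.38657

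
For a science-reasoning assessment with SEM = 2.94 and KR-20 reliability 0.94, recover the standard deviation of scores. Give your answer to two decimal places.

SD = SEM / √(1 − r) = 2.94 / √0.06000 ≃ 2.94 / 0.24495 ≃ 12.00250

12.00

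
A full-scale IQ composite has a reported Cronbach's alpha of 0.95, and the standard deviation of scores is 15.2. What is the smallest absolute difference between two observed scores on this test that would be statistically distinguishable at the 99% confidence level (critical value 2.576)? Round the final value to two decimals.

SEM = 15.200 · √(1 − 0.950) = 15.200 · √0.050 ≈ 15.200 · 0.224 ≈ 3.399
SE_diff = √2 · SEM ≈ 4.807
Minimum reliable difference = 2.576 · SE_diff ≈ 2.576 · 4.807 ≈ 12.382

12.38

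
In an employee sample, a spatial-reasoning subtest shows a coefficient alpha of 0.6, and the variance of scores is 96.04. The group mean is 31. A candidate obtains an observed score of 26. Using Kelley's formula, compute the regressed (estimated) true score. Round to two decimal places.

T̂ = 0.6000(26) + 0.4000(31) ≈ 28.0000

28.00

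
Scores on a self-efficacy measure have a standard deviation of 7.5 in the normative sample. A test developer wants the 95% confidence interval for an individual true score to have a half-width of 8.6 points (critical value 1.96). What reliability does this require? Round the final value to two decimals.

SEM needed = half-width / z = 8.6/1.96 ≈ 4.388
r = 1 − (4.388/7.5)² ≈ 1 − 0.342 ≈ 0.658

0.66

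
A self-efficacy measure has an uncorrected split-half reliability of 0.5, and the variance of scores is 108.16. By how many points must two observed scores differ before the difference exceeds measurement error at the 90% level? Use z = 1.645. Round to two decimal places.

SD = √108.16 = 10.400
Spearman-Brown: r = 2(0.5) / (1 + 0.5) = 1.000 / 1.500 ≈ 0.667
The standard error of measurement is 10.400*√(1 − 0.667) ≈ 10.400*0.577 ≈ 6.004.
Standard error of the difference = 6.004·√2 ≈ 8.492
Minimum reliable difference = 1.645 * SE_diff ≈ 1.645 * 8.492 ≈ 13.969

13.97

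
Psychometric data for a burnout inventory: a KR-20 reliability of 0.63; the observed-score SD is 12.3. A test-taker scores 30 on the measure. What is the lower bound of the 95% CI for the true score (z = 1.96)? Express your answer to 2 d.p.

SEM = 12.3000·√(1 − 0.6300) ≈ 7.4818
Margin = 1.96 · 7.4818 ≈ 14.6643
Lower limit = 30 − 14.6643 ≈ 15.3357

15.34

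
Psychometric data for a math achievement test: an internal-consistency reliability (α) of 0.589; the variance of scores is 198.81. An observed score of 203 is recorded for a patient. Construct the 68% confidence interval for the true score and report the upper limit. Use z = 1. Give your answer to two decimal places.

212.04

SD = √198.81 ≈ 14.100
The standard error of measurement is 14.100·√(1 − 0.589) ≈ 14.100·0.641 ≈ 9.039.
Half-width = 1·9.039 ≈ 9.039
Upper bound: 203 + 9.039 = 212.039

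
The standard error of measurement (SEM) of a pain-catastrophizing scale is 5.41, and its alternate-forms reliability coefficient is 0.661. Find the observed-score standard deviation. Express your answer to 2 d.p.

SD = SEM / √(1 − r) = 5.41 / √0.339 ≈ 5.41 / 0.582 ≈ 9.292

9.29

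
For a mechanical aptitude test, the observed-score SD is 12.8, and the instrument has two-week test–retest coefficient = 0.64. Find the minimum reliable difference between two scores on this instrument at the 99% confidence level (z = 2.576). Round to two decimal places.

27.98

SEM = 12.8000×√(1 − 0.6400) ≈ 7.6800
Standard error of the difference = 7.6800·√2 ≈ 10.8612
Minimum reliable difference = 2.576 × SE_diff ≈ 2.576 × 10.8612 ≈ 27.9783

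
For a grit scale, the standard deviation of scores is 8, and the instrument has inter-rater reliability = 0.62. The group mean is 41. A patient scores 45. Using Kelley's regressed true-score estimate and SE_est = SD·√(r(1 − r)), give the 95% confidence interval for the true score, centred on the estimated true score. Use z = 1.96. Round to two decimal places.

[35.87, 51.09]

T̂ = r·X + (1 − r)·M = 0.6200*45 + 0.3800*41 = 27.9000 + 15.5800 ≃ 43.4800
SE_est = SD * √(r(1 − r)) = 8.0000 * √0.2356 ≃ 8.0000 * 0.4854 ≃ 3.8831
95% CI: 43.4800 ± 7.6109 ≃ (35.8691, 51.0909)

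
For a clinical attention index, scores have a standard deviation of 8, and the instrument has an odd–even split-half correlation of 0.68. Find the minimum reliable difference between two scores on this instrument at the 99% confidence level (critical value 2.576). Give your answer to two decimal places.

12.72

Spearman-Brown: r = 2(0.68) / (1 + 0.68) = 1.3600 / 1.6800 ≈ 0.8095
SEM = 8.0000*√(1 − 0.8095) ≈ 3.4915
SE_diff = √2 * SEM ≈ 4.9377
Smallest detectable difference = 2.576*4.9377 ≈ 12.7195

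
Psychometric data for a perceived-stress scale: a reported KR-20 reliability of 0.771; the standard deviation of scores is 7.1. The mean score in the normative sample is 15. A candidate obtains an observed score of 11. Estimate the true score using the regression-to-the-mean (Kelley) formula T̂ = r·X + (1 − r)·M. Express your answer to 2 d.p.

Estimated true score = 0.771×11 + (1 − 0.771)×15 ≈ 11.916

11.92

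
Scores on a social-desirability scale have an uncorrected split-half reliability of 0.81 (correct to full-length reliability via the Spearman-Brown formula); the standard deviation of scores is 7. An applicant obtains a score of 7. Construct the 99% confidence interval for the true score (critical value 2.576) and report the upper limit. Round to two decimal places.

12.84

r_full = 2·0.81 / (1 + 0.81) ≈ 0.895
SEM = 7.000×√(1 − 0.895) ≈ 2.268
Margin = 2.576 × 2.268 ≈ 5.842
Upper limit = 7 + 5.842 ≈ 12.842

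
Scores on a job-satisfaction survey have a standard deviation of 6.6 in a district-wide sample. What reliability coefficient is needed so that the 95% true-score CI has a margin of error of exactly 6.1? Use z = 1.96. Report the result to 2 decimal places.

0.78

SEM needed = half-width / z = 6.1/1.96 ≈ 3.1122
r = 1 − (SEM / SD)² = 1 − (3.1122 / 6.6)² ≈ 1 − 0.2224 ≈ 0.7776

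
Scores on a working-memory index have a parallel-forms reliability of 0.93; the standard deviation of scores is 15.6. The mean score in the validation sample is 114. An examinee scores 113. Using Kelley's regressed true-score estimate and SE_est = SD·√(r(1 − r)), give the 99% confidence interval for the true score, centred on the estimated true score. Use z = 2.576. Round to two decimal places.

[102.82, 123.32]

T̂ = 0.93000(113) + 0.07000(114) ≈ 113.07000
SE_est = SD × √(r(1 − r)) = 15.60000 × √0.06510 ≈ 15.60000 × 0.25515 ≈ 3.98029
CI = 113.07000 ± 2.576 × 3.98029 → [102.81676, 123.32324]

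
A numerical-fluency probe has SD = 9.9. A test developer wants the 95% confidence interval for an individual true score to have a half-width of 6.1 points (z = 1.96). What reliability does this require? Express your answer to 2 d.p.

0.90

Required SEM = 6.1 / 1.96 ≈ 3.1122
Required reliability = 1 − (SEM/SD)² = 1 − 0.0988 ≈ 0.9012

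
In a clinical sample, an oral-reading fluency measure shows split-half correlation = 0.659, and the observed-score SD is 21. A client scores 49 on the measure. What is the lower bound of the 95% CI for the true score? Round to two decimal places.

Spearman-Brown: r = 2(0.659) / (1 + 0.659) = 1.318 / 1.659 ≃ 0.794
SEM = 21.000*√(1 − 0.794) ≃ 9.521
1.96 * SEM ≃ 18.661
Lower limit = 49 − 18.661 ≃ 30.339

30.34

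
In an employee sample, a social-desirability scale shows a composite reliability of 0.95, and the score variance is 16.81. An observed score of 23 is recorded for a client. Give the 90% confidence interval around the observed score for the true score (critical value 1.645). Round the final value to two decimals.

[21.49, 24.51]

SD = √16.81 = 4.100
SEM = 4.100 · √(1 − 0.950) = 4.100 · √0.050 ≈ 4.100 · 0.224 ≈ 0.917
Margin = 1.645 · 0.917 ≈ 1.508
90% CI: 23 ± 1.508 = [21.492, 24.508]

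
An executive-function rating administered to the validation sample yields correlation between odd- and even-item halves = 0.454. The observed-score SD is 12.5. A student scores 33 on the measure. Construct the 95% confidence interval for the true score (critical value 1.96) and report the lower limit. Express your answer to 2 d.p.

17.99

Full-length reliability (Spearman-Brown) = 2(0.454)/(1+0.454) ≈ 0.624
SEM = 12.500×√(1 − 0.624) ≈ 7.660
Margin = 1.96 × 7.660 ≈ 15.013
Lower limit = 33 − 15.013 ≈ 17.987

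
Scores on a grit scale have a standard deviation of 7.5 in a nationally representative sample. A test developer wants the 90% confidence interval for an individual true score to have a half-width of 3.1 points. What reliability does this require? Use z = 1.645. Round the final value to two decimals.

0.94

Required SEM = 3.1 / 1.645 ≃ 1.88450
r = 1 − (SEM / SD)² = 1 − (1.88450 / 7.5)² ≃ 1 − 0.06313 ≃ 0.93687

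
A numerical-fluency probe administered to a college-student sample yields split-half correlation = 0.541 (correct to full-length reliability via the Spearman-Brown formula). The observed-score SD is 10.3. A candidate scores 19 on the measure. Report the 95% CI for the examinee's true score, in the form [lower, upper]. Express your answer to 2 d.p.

Full-length reliability (Spearman-Brown) = 2(0.541)/(1+0.541) ≈ 0.70214
SEM = 10.30000*√(1 − 0.70214) ≈ 5.62137
1.96 * SEM ≈ 11.01789
CI = 19 ± 11.01789 → [7.98211, 30.01789]

[7.98, 30.02]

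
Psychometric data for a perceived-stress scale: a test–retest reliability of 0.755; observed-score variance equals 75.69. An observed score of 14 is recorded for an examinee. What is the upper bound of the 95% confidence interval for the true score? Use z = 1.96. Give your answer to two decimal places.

22.44

SD = √75.69 = 8.70000
SEM = 8.70000×√(1 − 0.75500) ≈ 4.30628
Margin = 1.96 × 4.30628 ≈ 8.44031
Upper bound: 14 + 8.44031 = 22.44031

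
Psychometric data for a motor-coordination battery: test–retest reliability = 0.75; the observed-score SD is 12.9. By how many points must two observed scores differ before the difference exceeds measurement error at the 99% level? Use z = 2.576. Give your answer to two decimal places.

23.50

SEM = 12.900 * √(1 − 0.750) = 12.900 * √0.250 ≈ 12.900 * 0.500 ≈ 6.450
Standard error of the difference = 6.450·√2 ≈ 9.122
Smallest detectable difference = 2.576*9.122 ≈ 23.497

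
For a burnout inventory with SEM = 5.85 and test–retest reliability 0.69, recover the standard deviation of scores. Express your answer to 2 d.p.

SD = SEM / √(1 − r) = 5.85 / √0.31000 ≈ 5.85 / 0.55678 ≈ 10.50691

10.51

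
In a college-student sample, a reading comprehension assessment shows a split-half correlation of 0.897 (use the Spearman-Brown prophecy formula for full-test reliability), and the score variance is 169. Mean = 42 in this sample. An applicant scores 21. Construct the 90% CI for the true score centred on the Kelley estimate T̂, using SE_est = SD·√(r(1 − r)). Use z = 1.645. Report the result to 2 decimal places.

SD = √169 = 13.000
Full-length reliability (Spearman-Brown) = 2(0.897)/(1+0.897) ≃ 0.946
Estimated true score = 0.946*21 + (1 − 0.946)*42 ≃ 22.140
SE_est = 13.000*√(0.946*0.054) ≃ 2.946
CI = 22.140 ± 1.645 * 2.946 → [17.294, 26.986]

[17.29, 26.99]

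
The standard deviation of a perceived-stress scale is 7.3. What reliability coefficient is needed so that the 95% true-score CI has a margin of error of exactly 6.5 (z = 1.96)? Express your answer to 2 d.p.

0.79

Required SEM = 6.5 / 1.96 ≈ 3.3163
r = 1 − (3.3163/7.3)² ≈ 1 − 0.2064 ≈ 0.7936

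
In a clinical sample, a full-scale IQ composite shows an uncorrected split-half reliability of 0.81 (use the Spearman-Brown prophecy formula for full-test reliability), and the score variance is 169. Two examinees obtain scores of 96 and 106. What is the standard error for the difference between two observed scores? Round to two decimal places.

SD = √169 ≈ 13.0000
Spearman-Brown: r = 2(0.81) / (1 + 0.81) = 1.6200 / 1.8100 ≈ 0.8950
The standard error of measurement is 13.0000*√(1 − 0.8950) ≈ 13.0000*0.3240 ≈ 4.2119.
SE_diff = SEM * √2 ≈ 4.2119 * 1.4142 ≈ 5.9566

5.96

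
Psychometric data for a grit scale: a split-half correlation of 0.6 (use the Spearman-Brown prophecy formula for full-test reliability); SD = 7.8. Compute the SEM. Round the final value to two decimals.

Spearman-Brown: r = 2(0.6) / (1 + 0.6) = 1.200 / 1.600 ≃ 0.750
SEM = 7.800 × √(1 − 0.750) = 7.800 × √0.250 ≃ 7.800 × 0.500 ≃ 3.900

3.90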